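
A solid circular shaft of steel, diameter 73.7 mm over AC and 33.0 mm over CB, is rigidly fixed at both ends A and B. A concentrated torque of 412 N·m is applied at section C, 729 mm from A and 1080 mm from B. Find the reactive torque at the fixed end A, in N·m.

401 N·m

Compatibility: T_A·a/J_AC = T_B·b/J_CB with T_A + T_B = T₀.
J_AC = 2.90×10^-6 m⁴, J_CB = 1.16×10^-7 m⁴, so T_A = T₀·(J_AC/a)/((J_AC/a)+(J_CB/b)) = 401.1 N·m, T_B = 10.88 N·m.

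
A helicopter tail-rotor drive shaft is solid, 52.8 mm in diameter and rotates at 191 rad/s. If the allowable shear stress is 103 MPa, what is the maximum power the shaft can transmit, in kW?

569 kW

J = πd⁴/32 = π(0.0528)⁴/32 = 7.630×10^-7 m⁴.
T_max = τ_allow·J/r = 1.03×10^8 × 7.630×10^-7 / 0.0264 = 2977 N·m.
ω = 191 rad/s, so P_max = T_max·ω = 5.686×10^5 W.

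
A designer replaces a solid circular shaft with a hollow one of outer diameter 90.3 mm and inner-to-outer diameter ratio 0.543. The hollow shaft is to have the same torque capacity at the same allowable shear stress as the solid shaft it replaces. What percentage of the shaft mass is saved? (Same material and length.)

25.1 %

Equal τ_max and T ⇒ the solid shaft needs d_s³ = d_o³(1−k⁴), so d_s = 90.3·(1−0.543⁴)^(1/3) = 87.60 mm.
Area ratio A_h/A_s = d_o²(1−k²)/d_s² = (1−k²)/(1−k⁴)^(2/3) = 0.7492.
Mass saving = 1 − 0.7492 = 25.1 %.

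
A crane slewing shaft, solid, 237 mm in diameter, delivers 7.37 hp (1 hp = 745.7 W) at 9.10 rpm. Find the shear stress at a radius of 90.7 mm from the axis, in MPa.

ω = 2π·9.10/60 = 0.9529 rad/s, so T = P/ω = 7.37×745.7 / 0.9529 = 5767 N·m.
J = πd⁴/32 = π(0.237)⁴/32 = 3.097×10^-4 m⁴.
Shear stress varies linearly with radius: τ = T·r/J = 5767 × 0.0907 / 3.097×10^-4 = 1.689×10^6 Pa.

1.69 MPa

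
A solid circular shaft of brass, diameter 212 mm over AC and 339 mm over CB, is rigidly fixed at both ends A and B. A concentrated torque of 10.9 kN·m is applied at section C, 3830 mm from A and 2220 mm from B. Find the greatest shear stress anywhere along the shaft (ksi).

0.190 ksi

Compatibility: T_A·a/J_AC = T_B·b/J_CB with T_A + T_B = T₀.
J_AC = 1.98×10^-4 m⁴, J_CB = 1.30×10^-3 m⁴, so T_A = T₀·(J_AC/a)/((J_AC/a)+(J_CB/b)) = 887.6 N·m, T_B = 10010 N·m.
τ in each portion: τ_AC = 4.74×10^5 Pa, τ_CB = 1.31×10^6 Pa; maximum is in CB.
τ_max = T_CB·r/J = 10010·0.170/1.30×10^-3 = 1.309×10^6 Pa.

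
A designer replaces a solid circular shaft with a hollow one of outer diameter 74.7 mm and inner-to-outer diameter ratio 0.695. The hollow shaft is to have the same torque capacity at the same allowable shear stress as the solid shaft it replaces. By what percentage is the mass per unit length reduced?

Equal τ_max and T ⇒ the solid shaft needs d_s³ = d_o³(1−k⁴), so d_s = 74.7·(1−0.695⁴)^(1/3) = 68.37 mm.
Area ratio A_h/A_s = d_o²(1−k²)/d_s² = (1−k²)/(1−k⁴)^(2/3) = 0.6172.
Mass saving = 1 − 0.6172 = 38.3 %.

38.3 %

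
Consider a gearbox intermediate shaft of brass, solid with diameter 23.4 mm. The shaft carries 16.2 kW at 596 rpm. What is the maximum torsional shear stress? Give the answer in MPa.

ω = 2π·596/60 = 62.41 rad/s, so T = P/ω = 16.2×10³ / 62.41 = 259.6 N·m.
J = πd⁴/32 = π(0.0234)⁴/32 = 2.943×10^-8 m⁴.
τ_max = T·r/J = 259.6 × 0.0117 / 2.943×10^-8 = 1.032×10^8 Pa.

103 MPa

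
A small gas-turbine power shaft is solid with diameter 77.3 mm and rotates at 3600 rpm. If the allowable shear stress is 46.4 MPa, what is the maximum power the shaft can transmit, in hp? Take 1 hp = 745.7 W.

2130 hp

J = πd⁴/32 = π(0.0773)⁴/32 = 3.505×10^-6 m⁴.
T_max = τ_allow·J/r = 4.64×10^7 × 3.505×10^-6 / 0.0386 = 4208 N·m.
ω = 2π·3600/60 = 377.0 rad/s, so P_max = T_max·ω = 1.586×10^6 W.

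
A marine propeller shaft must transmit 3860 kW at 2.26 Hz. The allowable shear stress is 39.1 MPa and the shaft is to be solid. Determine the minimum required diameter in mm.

ω = 2π·2.26 = 14.20 rad/s, so T = P/ω = 3860×10³ / 14.20 = 271800 N·m.
For a solid shaft τ_max = 16T/(πd³), so d = (16T/(π τ_allow))^(1/3) = (16·271800/(π·3.91×10^7))^(1/3) = 0.3284 m.

328 mm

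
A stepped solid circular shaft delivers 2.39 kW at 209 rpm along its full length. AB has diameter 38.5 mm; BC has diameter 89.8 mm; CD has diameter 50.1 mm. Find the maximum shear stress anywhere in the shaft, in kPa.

ω = 2π·209/60 = 21.89 rad/s, so T = P/ω = 2.39×10³ / 21.89 = 109.2 N·m.
Under the same torque, τ_max = 16T/(πd³) is largest where d is smallest — segment AB (d = 38.5 mm).
τ_max = 16·109.2/(π·(0.0385)³) = 9.746×10^6 Pa.

9750 kPa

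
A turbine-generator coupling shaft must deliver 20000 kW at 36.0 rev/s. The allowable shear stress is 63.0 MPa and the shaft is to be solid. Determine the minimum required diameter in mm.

ω = 2π·36.0 = 226.2 rad/s, so T = P/ω = 20000×10³ / 226.2 = 88420 N·m.
For a solid shaft τ_max = 16T/(πd³), so d = (16T/(π τ_allow))^(1/3) = (16·88420/(π·6.30×10^7))^(1/3) = 0.1926 m.

193 mm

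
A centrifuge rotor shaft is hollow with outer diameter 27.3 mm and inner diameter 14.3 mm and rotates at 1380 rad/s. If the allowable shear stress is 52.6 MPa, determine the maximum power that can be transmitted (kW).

J = π(d_o⁴ − d_i⁴)/32 = π(0.0273⁴ − 0.0143⁴)/32 = 5.043×10^-8 m⁴.
T_max = τ_allow·J/r = 5.26×10^7 × 5.043×10^-8 / 0.0137 = 194.3 N·m.
ω = 1380 rad/s, so P_max = T_max·ω = 2.682×10^5 W.

268 kW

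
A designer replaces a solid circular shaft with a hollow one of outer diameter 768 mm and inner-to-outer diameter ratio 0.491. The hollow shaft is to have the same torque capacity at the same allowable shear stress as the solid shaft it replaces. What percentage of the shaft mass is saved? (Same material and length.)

21.0 %

Equal τ_max and T ⇒ the solid shaft needs d_s³ = d_o³(1−k⁴), so d_s = 768·(1−0.491⁴)^(1/3) = 752.8 mm.
Area ratio A_h/A_s = d_o²(1−k²)/d_s² = (1−k²)/(1−k⁴)^(2/3) = 0.7898.
Mass saving = 1 − 0.7898 = 21.0 %.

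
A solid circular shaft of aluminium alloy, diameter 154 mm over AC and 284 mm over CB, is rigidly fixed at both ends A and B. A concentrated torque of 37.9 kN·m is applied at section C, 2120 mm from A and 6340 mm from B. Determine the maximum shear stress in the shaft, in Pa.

1.09e7 Pa

Compatibility: T_A·a/J_AC = T_B·b/J_CB with T_A + T_B = T₀.
J_AC = 5.52×10^-5 m⁴, J_CB = 6.39×10^-4 m⁴, so T_A = T₀·(J_AC/a)/((J_AC/a)+(J_CB/b)) = 7786 N·m, T_B = 30110 N·m.
τ in each portion: τ_AC = 1.09×10^7 Pa, τ_CB = 6.70×10^6 Pa; maximum is in AC.
τ_max = T_AC·r/J = 7786·0.0770/5.52×10^-5 = 1.086×10^7 Pa.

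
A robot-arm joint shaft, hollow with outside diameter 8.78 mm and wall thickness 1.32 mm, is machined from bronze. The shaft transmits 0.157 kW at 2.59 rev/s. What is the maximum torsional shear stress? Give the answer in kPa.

ω = 2π·2.59 = 16.27 rad/s, so T = P/ω = 0.157×10³ / 16.27 = 9.648 N·m.
J = π(d_o⁴ − d_i⁴)/32 = π(0.00878⁴ − 0.00614⁴)/32 = 4.439×10^-10 m⁴.
τ_max = T·r/J = 9.648 × 0.00439 / 4.439×10^-10 = 9.541×10^7 Pa.

95400 kPa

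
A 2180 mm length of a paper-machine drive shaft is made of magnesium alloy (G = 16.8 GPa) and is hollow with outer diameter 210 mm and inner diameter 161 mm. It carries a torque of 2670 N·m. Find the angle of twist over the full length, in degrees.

J = π(d_o⁴ − d_i⁴)/32 = π(0.210⁴ − 0.161⁴)/32 = 1.250×10^-4 m⁴.
θ = T·L/(G·J) = 2670 × 2.18 / (16.8×10⁹ × 1.250×10^-4) = 2.772×10^-3 rad.

0.159°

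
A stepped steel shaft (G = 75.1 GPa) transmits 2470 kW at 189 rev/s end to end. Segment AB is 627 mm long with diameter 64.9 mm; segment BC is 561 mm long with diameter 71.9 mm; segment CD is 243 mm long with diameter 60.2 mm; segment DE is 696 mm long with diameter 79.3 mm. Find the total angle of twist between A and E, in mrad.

ω = 2π·189 = 1188 rad/s, so T = P/ω = 2470×10³ / 1188 = 2080 N·m.
J_AB = π(0.0649)⁴/32 = 1.74×10^-6 m⁴; J_BC = π(0.0719)⁴/32 = 2.62×10^-6 m⁴; J_CD = π(0.0602)⁴/32 = 1.29×10^-6 m⁴; J_DE = π(0.0793)⁴/32 = 3.88×10^-6 m⁴.
θ = (T/G)·Σ L_i/J_i = (2080/75.1×10⁹)·(0.627/1.74×10^-6 + 0.561/2.62×10^-6 + 0.243/1.29×10^-6 + 0.696/3.88×10^-6) = 0.02608 rad.

26.1 mrad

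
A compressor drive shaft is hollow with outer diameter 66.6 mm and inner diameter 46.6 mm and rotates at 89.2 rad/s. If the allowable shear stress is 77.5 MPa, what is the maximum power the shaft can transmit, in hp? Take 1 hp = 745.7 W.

409 hp

J = π(d_o⁴ − d_i⁴)/32 = π(0.0666⁴ − 0.0466⁴)/32 = 1.469×10^-6 m⁴.
T_max = τ_allow·J/r = 7.75×10^7 × 1.469×10^-6 / 0.0333 = 3418 N·m.
ω = 89.2 rad/s, so P_max = T_max·ω = 3.049×10^5 W.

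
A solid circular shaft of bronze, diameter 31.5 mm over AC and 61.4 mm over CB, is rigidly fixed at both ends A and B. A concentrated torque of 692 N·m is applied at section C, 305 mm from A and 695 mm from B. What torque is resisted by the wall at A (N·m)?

94.3 N·m

Compatibility: T_A·a/J_AC = T_B·b/J_CB with T_A + T_B = T₀.
J_AC = 9.67×10^-8 m⁴, J_CB = 1.40×10^-6 m⁴, so T_A = T₀·(J_AC/a)/((J_AC/a)+(J_CB/b)) = 94.34 N·m, T_B = 597.7 N·m.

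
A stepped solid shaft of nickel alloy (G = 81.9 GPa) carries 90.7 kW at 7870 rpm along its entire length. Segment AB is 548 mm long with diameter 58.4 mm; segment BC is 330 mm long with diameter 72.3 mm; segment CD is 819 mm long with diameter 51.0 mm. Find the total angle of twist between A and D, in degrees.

ω = 2π·7870/60 = 824.1 rad/s, so T = P/ω = 90.7×10³ / 824.1 = 110.1 N·m.
J_AB = π(0.0584)⁴/32 = 1.14×10^-6 m⁴; J_BC = π(0.0723)⁴/32 = 2.68×10^-6 m⁴; J_CD = π(0.0510)⁴/32 = 6.64×10^-7 m⁴.
θ = (T/G)·Σ L_i/J_i = (110.1/81.9×10⁹)·(0.548/1.14×10^-6 + 0.330/2.68×10^-6 + 0.819/6.64×10^-7) = 2.467×10^-3 rad.

0.141°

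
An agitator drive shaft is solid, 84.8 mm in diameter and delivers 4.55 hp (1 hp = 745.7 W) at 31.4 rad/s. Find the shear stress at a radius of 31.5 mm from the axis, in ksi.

ω = 31.4 rad/s, so T = P/ω = 4.55×745.7 / 31.40 = 108.1 N·m.
J = πd⁴/32 = π(0.0848)⁴/32 = 5.077×10^-6 m⁴.
Shear stress varies linearly with radius: τ = T·r/J = 108.1 × 0.0315 / 5.077×10^-6 = 6.705×10^5 Pa.

0.0972 ksi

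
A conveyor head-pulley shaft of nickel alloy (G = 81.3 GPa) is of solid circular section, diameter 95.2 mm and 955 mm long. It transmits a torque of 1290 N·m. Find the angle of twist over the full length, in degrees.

J = πd⁴/32 = π(0.0952)⁴/32 = 8.064×10^-6 m⁴.
θ = T·L/(G·J) = 1290 × 0.955 / (81.3×10⁹ × 8.064×10^-6) = 1.879×10^-3 rad.

0.108°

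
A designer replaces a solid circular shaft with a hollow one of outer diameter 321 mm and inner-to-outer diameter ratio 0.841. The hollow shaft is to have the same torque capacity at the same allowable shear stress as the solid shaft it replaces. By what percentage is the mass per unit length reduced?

Equal τ_max and T ⇒ the solid shaft needs d_s³ = d_o³(1−k⁴), so d_s = 321·(1−0.841⁴)^(1/3) = 254.7 mm.
Area ratio A_h/A_s = d_o²(1−k²)/d_s² = (1−k²)/(1−k⁴)^(2/3) = 0.4648.
Mass saving = 1 − 0.4648 = 53.5 %.

53.5 %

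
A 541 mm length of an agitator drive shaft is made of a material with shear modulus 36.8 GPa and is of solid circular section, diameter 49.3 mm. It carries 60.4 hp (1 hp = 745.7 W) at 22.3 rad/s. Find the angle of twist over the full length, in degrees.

2.93°

ω = 22.3 rad/s, so T = P/ω = 60.4×745.7 / 22.30 = 2020 N·m.
J = πd⁴/32 = π(0.0493)⁴/32 = 5.799×10^-7 m⁴.
θ = T·L/(G·J) = 2020 × 0.541 / (36.8×10⁹ × 5.799×10^-7) = 0.05120 rad.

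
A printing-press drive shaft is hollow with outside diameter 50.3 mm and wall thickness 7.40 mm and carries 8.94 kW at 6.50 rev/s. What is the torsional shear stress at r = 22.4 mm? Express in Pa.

ω = 2π·6.50 = 40.84 rad/s, so T = P/ω = 8.94×10³ / 40.84 = 218.9 N·m.
J = π(d_o⁴ − d_i⁴)/32 = π(0.0503⁴ − 0.0355⁴)/32 = 4.725×10^-7 m⁴.
Shear stress varies linearly with radius: τ = T·r/J = 218.9 × 0.0224 / 4.725×10^-7 = 1.038×10^7 Pa.

1.04e7 Pa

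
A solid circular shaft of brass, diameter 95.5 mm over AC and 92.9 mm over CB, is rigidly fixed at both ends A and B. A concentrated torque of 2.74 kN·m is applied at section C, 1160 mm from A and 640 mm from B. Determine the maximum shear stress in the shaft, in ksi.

Compatibility: T_A·a/J_AC = T_B·b/J_CB with T_A + T_B = T₀.
J_AC = 8.17×10^-6 m⁴, J_CB = 7.31×10^-6 m⁴, so T_A = T₀·(J_AC/a)/((J_AC/a)+(J_CB/b)) = 1045 N·m, T_B = 1695 N·m.
τ in each portion: τ_AC = 6.11×10^6 Pa, τ_CB = 1.08×10^7 Pa; maximum is in CB.
τ_max = T_CB·r/J = 1695·0.0465/7.31×10^-6 = 1.077×10^7 Pa.

1.56 ksi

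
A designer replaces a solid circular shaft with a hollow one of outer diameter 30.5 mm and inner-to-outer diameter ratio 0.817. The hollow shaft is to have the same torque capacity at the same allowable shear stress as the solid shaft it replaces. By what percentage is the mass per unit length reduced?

50.7 %

Equal τ_max and T ⇒ the solid shaft needs d_s³ = d_o³(1−k⁴), so d_s = 30.5·(1−0.817⁴)^(1/3) = 25.06 mm.
Area ratio A_h/A_s = d_o²(1−k²)/d_s² = (1−k²)/(1−k⁴)^(2/3) = 0.4927.
Mass saving = 1 − 0.4927 = 50.7 %.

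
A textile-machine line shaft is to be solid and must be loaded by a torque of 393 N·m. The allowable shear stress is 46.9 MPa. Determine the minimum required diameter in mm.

34.9 mm

For a solid shaft τ_max = 16T/(πd³), so d = (16T/(π τ_allow))^(1/3) = (16·393.0/(π·4.69×10^7))^(1/3) = 0.03495 m.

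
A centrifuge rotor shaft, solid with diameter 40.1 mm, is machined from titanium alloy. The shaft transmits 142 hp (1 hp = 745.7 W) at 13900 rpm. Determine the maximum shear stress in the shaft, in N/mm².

ω = 2π·13900/60 = 1456 rad/s, so T = P/ω = 142×745.7 / 1456 = 72.75 N·m.
J = πd⁴/32 = π(0.0401)⁴/32 = 2.539×10^-7 m⁴.
τ_max = T·r/J = 72.75 × 0.0201 / 2.539×10^-7 = 5.746×10^6 Pa.

5.75 N/mm²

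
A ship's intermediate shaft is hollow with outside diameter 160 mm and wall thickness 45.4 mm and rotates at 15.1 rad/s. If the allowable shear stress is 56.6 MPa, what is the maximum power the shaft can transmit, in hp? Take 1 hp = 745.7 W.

890 hp

J = π(d_o⁴ − d_i⁴)/32 = π(0.160⁴ − 0.0692⁴)/32 = 6.209×10^-5 m⁴.
T_max = τ_allow·J/r = 5.66×10^7 × 6.209×10^-5 / 0.0800 = 43930 N·m.
ω = 15.1 rad/s, so P_max = T_max·ω = 6.633×10^5 W.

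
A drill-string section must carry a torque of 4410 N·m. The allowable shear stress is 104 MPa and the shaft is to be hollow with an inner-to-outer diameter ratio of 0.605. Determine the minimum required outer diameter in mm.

For a hollow shaft with d_i/d_o = 0.605: τ_max = 16T/(π d_o³ (1−k⁴)), so d_o = [16T/(π τ_allow (1−k⁴))]^(1/3) = [16·4410/(π·1.04×10^8·0.8660)]^(1/3) = 0.06294 m.

62.9 mm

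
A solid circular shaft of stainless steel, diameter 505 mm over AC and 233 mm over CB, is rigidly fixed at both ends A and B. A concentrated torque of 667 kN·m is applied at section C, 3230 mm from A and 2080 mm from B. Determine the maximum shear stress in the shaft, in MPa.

Compatibility: T_A·a/J_AC = T_B·b/J_CB with T_A + T_B = T₀.
J_AC = 6.39×10^-3 m⁴, J_CB = 2.89×10^-4 m⁴, so T_A = T₀·(J_AC/a)/((J_AC/a)+(J_CB/b)) = 623100 N·m, T_B = 43850 N·m.
τ in each portion: τ_AC = 2.46×10^7 Pa, τ_CB = 1.77×10^7 Pa; maximum is in AC.
τ_max = T_AC·r/J = 623100·0.253/6.39×10^-3 = 2.464×10^7 Pa.

24.6 MPa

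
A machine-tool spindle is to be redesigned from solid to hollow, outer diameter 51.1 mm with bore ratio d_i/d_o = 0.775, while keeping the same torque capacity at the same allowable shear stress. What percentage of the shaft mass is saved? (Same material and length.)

46.2 %

Equal τ_max and T ⇒ the solid shaft needs d_s³ = d_o³(1−k⁴), so d_s = 51.1·(1−0.775⁴)^(1/3) = 44.02 mm.
Area ratio A_h/A_s = d_o²(1−k²)/d_s² = (1−k²)/(1−k⁴)^(2/3) = 0.5382.
Mass saving = 1 − 0.5382 = 46.2 %.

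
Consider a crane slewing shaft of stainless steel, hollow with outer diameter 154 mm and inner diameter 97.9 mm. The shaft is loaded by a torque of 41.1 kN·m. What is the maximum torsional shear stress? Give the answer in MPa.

J = π(d_o⁴ − d_i⁴)/32 = π(0.154⁴ − 0.0979⁴)/32 = 4.620×10^-5 m⁴.
τ_max = T·r/J = 41100 × 0.0770 / 4.620×10^-5 = 6.850×10^7 Pa.

68.5 MPa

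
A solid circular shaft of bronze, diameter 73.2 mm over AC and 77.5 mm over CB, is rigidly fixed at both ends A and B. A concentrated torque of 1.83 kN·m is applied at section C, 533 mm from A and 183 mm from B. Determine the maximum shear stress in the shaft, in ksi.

Compatibility: T_A·a/J_AC = T_B·b/J_CB with T_A + T_B = T₀.
J_AC = 2.82×10^-6 m⁴, J_CB = 3.54×10^-6 m⁴, so T_A = T₀·(J_AC/a)/((J_AC/a)+(J_CB/b)) = 392.7 N·m, T_B = 1437 N·m.
τ in each portion: τ_AC = 5.10×10^6 Pa, τ_CB = 1.57×10^7 Pa; maximum is in CB.
τ_max = T_CB·r/J = 1437·0.0387/3.54×10^-6 = 1.573×10^7 Pa.

2.28 ksi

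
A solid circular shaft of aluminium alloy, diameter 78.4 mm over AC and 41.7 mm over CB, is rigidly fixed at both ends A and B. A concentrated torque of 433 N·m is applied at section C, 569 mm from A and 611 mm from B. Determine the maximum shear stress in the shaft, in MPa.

4.26 MPa

Compatibility: T_A·a/J_AC = T_B·b/J_CB with T_A + T_B = T₀.
J_AC = 3.71×10^-6 m⁴, J_CB = 2.97×10^-7 m⁴, so T_A = T₀·(J_AC/a)/((J_AC/a)+(J_CB/b)) = 403.0 N·m, T_B = 30.03 N·m.
τ in each portion: τ_AC = 4.26×10^6 Pa, τ_CB = 2.11×10^6 Pa; maximum is in AC.
τ_max = T_AC·r/J = 403.0·0.0392/3.71×10^-6 = 4.259×10^6 Pa.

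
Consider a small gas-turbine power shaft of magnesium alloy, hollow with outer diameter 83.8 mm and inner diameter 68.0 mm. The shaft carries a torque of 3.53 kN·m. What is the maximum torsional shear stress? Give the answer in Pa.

5.39e7 Pa

J = π(d_o⁴ − d_i⁴)/32 = π(0.0838⁴ − 0.0680⁴)/32 = 2.742×10^-6 m⁴.
τ_max = T·r/J = 3530 × 0.0419 / 2.742×10^-6 = 5.393×10^7 Pa.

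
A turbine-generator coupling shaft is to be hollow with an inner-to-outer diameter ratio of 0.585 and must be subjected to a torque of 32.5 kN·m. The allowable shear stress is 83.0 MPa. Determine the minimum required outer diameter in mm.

131 mm

For a hollow shaft with d_i/d_o = 0.585: τ_max = 16T/(π d_o³ (1−k⁴)), so d_o = [16T/(π τ_allow (1−k⁴))]^(1/3) = [16·32500/(π·8.30×10^7·0.8829)]^(1/3) = 0.1312 m.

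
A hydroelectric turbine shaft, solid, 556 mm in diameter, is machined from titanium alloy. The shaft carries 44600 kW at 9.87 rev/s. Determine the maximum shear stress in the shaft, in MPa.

21.3 MPa

ω = 2π·9.87 = 62.02 rad/s, so T = P/ω = 44600×10³ / 62.02 = 719200 N·m.
J = πd⁴/32 = π(0.556)⁴/32 = 9.382×10^-3 m⁴.
τ_max = T·r/J = 719200 × 0.278 / 9.382×10^-3 = 2.131×10^7 Pa.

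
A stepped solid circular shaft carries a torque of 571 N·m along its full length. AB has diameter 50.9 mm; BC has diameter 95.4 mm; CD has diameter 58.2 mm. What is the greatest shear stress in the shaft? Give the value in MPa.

22.1 MPa

Under the same torque, τ_max = 16T/(πd³) is largest where d is smallest — segment AB (d = 50.9 mm).
τ_max = 16·571.0/(π·(0.0509)³) = 2.205×10^7 Pa.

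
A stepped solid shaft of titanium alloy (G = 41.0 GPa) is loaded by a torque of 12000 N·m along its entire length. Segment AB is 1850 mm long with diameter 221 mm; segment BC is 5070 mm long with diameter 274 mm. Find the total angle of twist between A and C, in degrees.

J_AB = π(0.221)⁴/32 = 2.34×10^-4 m⁴; J_BC = π(0.274)⁴/32 = 5.53×10^-4 m⁴.
θ = (T/G)·Σ L_i/J_i = (12000/41.0×10⁹)·(1.85/2.34×10^-4 + 5.07/5.53×10^-4) = 4.994×10^-3 rad.

0.286°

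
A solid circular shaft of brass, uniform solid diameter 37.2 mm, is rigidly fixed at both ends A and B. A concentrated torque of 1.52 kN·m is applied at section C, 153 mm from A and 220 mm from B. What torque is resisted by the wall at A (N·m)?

897 N·m

With uniform GJ and both ends fixed, compatibility θ_AC = θ_CB gives T_A·a = T_B·b, together with T_A + T_B = T₀.
T_A = T₀·b/(a+b) = 1520·220/373.0 = 896.5 N·m; T_B = 623.5 N·m.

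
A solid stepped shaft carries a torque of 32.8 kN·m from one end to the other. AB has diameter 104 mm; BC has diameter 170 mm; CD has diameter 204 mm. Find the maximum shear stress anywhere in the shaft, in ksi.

21.5 ksi

Under the same torque, τ_max = 16T/(πd³) is largest where d is smallest — segment AB (d = 104 mm).
τ_max = 16·32800/(π·(0.104)³) = 1.485×10^8 Pa.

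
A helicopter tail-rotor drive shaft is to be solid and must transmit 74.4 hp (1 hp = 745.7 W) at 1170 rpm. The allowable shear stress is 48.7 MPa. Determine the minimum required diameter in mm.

36.2 mm

ω = 2π·1170/60 = 122.5 rad/s, so T = P/ω = 74.4×745.7 / 122.5 = 452.8 N·m.
For a solid shaft τ_max = 16T/(πd³), so d = (16T/(π τ_allow))^(1/3) = (16·452.8/(π·4.87×10^7))^(1/3) = 0.03618 m.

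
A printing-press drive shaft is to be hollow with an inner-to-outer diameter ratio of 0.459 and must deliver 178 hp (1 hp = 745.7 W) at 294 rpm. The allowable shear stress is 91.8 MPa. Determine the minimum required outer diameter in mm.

63.0 mm

ω = 2π·294/60 = 30.79 rad/s, so T = P/ω = 178×745.7 / 30.79 = 4311 N·m.
For a hollow shaft with d_i/d_o = 0.459: τ_max = 16T/(π d_o³ (1−k⁴)), so d_o = [16T/(π τ_allow (1−k⁴))]^(1/3) = [16·4311/(π·9.18×10^7·0.9556)]^(1/3) = 0.06302 m.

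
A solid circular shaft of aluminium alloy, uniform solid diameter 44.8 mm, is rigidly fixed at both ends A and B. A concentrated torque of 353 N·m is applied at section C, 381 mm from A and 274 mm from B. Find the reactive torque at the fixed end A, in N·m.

With uniform GJ and both ends fixed, compatibility θ_AC = θ_CB gives T_A·a = T_B·b, together with T_A + T_B = T₀.
T_A = T₀·b/(a+b) = 353.0·274/655.0 = 147.7 N·m; T_B = 205.3 N·m.

148 N·m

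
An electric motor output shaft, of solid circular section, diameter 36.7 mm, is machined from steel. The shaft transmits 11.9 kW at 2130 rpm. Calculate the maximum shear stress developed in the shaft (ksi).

ω = 2π·2130/60 = 223.1 rad/s, so T = P/ω = 11.9×10³ / 223.1 = 53.35 N·m.
J = πd⁴/32 = π(0.0367)⁴/32 = 1.781×10^-7 m⁴.
τ_max = T·r/J = 53.35 × 0.0184 / 1.781×10^-7 = 5.497×10^6 Pa.

0.797 ksi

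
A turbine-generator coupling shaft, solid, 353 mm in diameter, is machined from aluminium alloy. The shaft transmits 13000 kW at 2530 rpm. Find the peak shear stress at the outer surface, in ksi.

0.824 ksi

ω = 2π·2530/60 = 264.9 rad/s, so T = P/ω = 13000×10³ / 264.9 = 49070 N·m.
J = πd⁴/32 = π(0.353)⁴/32 = 1.524×10^-3 m⁴.
τ_max = T·r/J = 49070 × 0.176 / 1.524×10^-3 = 5.681×10^6 Pa.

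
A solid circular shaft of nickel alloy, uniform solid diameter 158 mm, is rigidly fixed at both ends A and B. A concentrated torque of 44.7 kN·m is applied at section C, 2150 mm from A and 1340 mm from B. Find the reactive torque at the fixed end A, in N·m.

17200 N·m

With uniform GJ and both ends fixed, compatibility θ_AC = θ_CB gives T_A·a = T_B·b, together with T_A + T_B = T₀.
T_A = T₀·b/(a+b) = 44700·1340/3490 = 17160 N·m; T_B = 27540 N·m.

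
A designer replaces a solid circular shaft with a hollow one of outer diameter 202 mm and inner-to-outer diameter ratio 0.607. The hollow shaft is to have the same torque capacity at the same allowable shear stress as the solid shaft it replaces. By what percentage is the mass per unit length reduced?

Equal τ_max and T ⇒ the solid shaft needs d_s³ = d_o³(1−k⁴), so d_s = 202·(1−0.607⁴)^(1/3) = 192.4 mm.
Area ratio A_h/A_s = d_o²(1−k²)/d_s² = (1−k²)/(1−k⁴)^(2/3) = 0.6961.
Mass saving = 1 − 0.6961 = 30.4 %.

30.4 %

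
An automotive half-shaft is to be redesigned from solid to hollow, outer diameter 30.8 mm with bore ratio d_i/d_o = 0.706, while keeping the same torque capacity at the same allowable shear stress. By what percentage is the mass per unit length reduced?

39.3 %

Equal τ_max and T ⇒ the solid shaft needs d_s³ = d_o³(1−k⁴), so d_s = 30.8·(1−0.706⁴)^(1/3) = 28.00 mm.
Area ratio A_h/A_s = d_o²(1−k²)/d_s² = (1−k²)/(1−k⁴)^(2/3) = 0.6068.
Mass saving = 1 − 0.6068 = 39.3 %.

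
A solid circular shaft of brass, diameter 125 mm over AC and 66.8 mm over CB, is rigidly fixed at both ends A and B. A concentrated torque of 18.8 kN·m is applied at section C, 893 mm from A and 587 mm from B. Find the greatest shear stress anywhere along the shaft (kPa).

43600 kPa

Compatibility: T_A·a/J_AC = T_B·b/J_CB with T_A + T_B = T₀.
J_AC = 2.40×10^-5 m⁴, J_CB = 1.95×10^-6 m⁴, so T_A = T₀·(J_AC/a)/((J_AC/a)+(J_CB/b)) = 16720 N·m, T_B = 2075 N·m.
τ in each portion: τ_AC = 4.36×10^7 Pa, τ_CB = 3.55×10^7 Pa; maximum is in AC.
τ_max = T_AC·r/J = 16720·0.0625/2.40×10^-5 = 4.361×10^7 Pa.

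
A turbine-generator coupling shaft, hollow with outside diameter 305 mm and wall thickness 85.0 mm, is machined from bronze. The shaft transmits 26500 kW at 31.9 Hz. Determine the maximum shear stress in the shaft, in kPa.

ω = 2π·31.9 = 200.4 rad/s, so T = P/ω = 26500×10³ / 200.4 = 132200 N·m.
J = π(d_o⁴ − d_i⁴)/32 = π(0.305⁴ − 0.135⁴)/32 = 8.170×10^-4 m⁴.
τ_max = T·r/J = 132200 × 0.152 / 8.170×10^-4 = 2.468×10^7 Pa.

24700 kPa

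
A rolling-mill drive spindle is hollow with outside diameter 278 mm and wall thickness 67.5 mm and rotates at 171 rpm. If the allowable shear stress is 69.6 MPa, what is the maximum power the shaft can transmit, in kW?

J = π(d_o⁴ − d_i⁴)/32 = π(0.278⁴ − 0.143⁴)/32 = 5.453×10^-4 m⁴.
T_max = τ_allow·J/r = 6.96×10^7 × 5.453×10^-4 / 0.139 = 273100 N·m.
ω = 2π·171/60 = 17.91 rad/s, so P_max = T_max·ω = 4.890×10^6 W.

4890 kW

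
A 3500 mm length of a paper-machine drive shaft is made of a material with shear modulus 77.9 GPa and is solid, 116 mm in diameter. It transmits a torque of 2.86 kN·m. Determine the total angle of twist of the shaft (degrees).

0.414°

J = πd⁴/32 = π(0.116)⁴/32 = 1.778×10^-5 m⁴.
θ = T·L/(G·J) = 2860 × 3.50 / (77.9×10⁹ × 1.778×10^-5) = 7.229×10^-3 rad.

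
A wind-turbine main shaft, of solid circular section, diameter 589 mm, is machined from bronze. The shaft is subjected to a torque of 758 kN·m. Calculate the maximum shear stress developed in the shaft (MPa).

18.9 MPa

J = πd⁴/32 = π(0.589)⁴/32 = 0.01182 m⁴.
τ_max = T·r/J = 758000 × 0.294 / 0.01182 = 1.889×10^7 Pa.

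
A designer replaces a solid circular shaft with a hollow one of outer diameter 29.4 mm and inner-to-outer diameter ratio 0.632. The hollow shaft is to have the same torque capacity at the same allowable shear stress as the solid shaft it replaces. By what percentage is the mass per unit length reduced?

32.6 %

Equal τ_max and T ⇒ the solid shaft needs d_s³ = d_o³(1−k⁴), so d_s = 29.4·(1−0.632⁴)^(1/3) = 27.75 mm.
Area ratio A_h/A_s = d_o²(1−k²)/d_s² = (1−k²)/(1−k⁴)^(2/3) = 0.6744.
Mass saving = 1 − 0.6744 = 32.6 %.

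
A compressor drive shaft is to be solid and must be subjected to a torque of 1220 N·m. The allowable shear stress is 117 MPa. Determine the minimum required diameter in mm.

For a solid shaft τ_max = 16T/(πd³), so d = (16T/(π τ_allow))^(1/3) = (16·1220/(π·1.17×10^8))^(1/3) = 0.03759 m.

37.6 mm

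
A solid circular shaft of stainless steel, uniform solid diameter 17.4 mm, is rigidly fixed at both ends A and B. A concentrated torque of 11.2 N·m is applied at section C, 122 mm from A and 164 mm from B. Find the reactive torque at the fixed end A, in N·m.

6.42 N·m

With uniform GJ and both ends fixed, compatibility θ_AC = θ_CB gives T_A·a = T_B·b, together with T_A + T_B = T₀.
T_A = T₀·b/(a+b) = 11.20·164/286.0 = 6.422 N·m; T_B = 4.778 N·m.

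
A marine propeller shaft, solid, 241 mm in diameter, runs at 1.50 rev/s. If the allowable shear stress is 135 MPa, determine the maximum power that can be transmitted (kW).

J = πd⁴/32 = π(0.241)⁴/32 = 3.312×10^-4 m⁴.
T_max = τ_allow·J/r = 1.35×10^8 × 3.312×10^-4 / 0.120 = 371000 N·m.
ω = 2π·1.50 = 9.425 rad/s, so P_max = T_max·ω = 3.497×10^6 W.

3500 kW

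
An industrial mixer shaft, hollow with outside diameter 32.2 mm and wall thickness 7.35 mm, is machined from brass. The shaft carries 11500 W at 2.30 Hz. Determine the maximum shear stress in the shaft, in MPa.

ω = 2π·2.30 = 14.45 rad/s, so T = P/ω = 11500 / 14.45 = 795.8 N·m.
J = π(d_o⁴ − d_i⁴)/32 = π(0.0322⁴ − 0.0175⁴)/32 = 9.633×10^-8 m⁴.
τ_max = T·r/J = 795.8 × 0.0161 / 9.633×10^-8 = 1.330×10^8 Pa.

133 MPa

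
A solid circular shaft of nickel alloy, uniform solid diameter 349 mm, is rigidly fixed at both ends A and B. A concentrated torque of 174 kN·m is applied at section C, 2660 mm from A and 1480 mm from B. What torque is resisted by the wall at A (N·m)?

62200 N·m

With uniform GJ and both ends fixed, compatibility θ_AC = θ_CB gives T_A·a = T_B·b, together with T_A + T_B = T₀.
T_A = T₀·b/(a+b) = 174000·1480/4140 = 62200 N·m; T_B = 111800 N·m.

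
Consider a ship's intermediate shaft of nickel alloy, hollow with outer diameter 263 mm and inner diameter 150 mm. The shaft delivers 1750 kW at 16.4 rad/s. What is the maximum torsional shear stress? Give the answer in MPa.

33.4 MPa

ω = 16.4 rad/s, so T = P/ω = 1750×10³ / 16.40 = 106700 N·m.
J = π(d_o⁴ − d_i⁴)/32 = π(0.263⁴ − 0.150⁴)/32 = 4.200×10^-4 m⁴.
τ_max = T·r/J = 106700 × 0.132 / 4.200×10^-4 = 3.341×10^7 Pa.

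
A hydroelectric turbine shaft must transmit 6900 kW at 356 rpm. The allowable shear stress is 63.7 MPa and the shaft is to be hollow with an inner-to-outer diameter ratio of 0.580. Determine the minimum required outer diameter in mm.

ω = 2π·356/60 = 37.28 rad/s, so T = P/ω = 6900×10³ / 37.28 = 185100 N·m.
For a hollow shaft with d_i/d_o = 0.580: τ_max = 16T/(π d_o³ (1−k⁴)), so d_o = [16T/(π τ_allow (1−k⁴))]^(1/3) = [16·185100/(π·6.37×10^7·0.8868)]^(1/3) = 0.2555 m.

256 mm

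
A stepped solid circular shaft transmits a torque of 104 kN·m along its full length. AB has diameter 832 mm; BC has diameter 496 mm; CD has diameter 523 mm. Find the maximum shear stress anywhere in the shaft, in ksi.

0.630 ksi

Under the same torque, τ_max = 16T/(πd³) is largest where d is smallest — segment BC (d = 496 mm).
τ_max = 16·104000/(π·(0.496)³) = 4.341×10^6 Pa.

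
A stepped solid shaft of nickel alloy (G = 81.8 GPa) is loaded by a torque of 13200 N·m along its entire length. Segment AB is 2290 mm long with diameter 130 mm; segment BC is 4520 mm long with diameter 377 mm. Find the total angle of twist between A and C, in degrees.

0.776°

J_AB = π(0.130)⁴/32 = 2.80×10^-5 m⁴; J_BC = π(0.377)⁴/32 = 1.98×10^-3 m⁴.
θ = (T/G)·Σ L_i/J_i = (13200/81.8×10⁹)·(2.29/2.80×10^-5 + 4.52/1.98×10^-3) = 0.01355 rad.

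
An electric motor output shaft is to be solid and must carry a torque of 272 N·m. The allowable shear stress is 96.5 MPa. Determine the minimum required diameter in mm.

24.3 mm

For a solid shaft τ_max = 16T/(πd³), so d = (16T/(π τ_allow))^(1/3) = (16·272.0/(π·9.65×10^7))^(1/3) = 0.02430 m.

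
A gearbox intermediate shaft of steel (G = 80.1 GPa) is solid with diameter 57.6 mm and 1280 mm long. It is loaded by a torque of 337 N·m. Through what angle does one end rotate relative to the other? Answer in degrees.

0.286°

J = πd⁴/32 = π(0.0576)⁴/32 = 1.081×10^-6 m⁴.
θ = T·L/(G·J) = 337.0 × 1.28 / (80.1×10⁹ × 1.081×10^-6) = 4.983×10^-3 rad.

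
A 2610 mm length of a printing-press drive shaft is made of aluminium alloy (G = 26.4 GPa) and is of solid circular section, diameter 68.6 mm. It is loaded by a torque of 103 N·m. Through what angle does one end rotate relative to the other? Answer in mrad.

4.68 mrad

J = πd⁴/32 = π(0.0686)⁴/32 = 2.174×10^-6 m⁴.
θ = T·L/(G·J) = 103.0 × 2.61 / (26.4×10⁹ × 2.174×10^-6) = 4.684×10^-3 rad.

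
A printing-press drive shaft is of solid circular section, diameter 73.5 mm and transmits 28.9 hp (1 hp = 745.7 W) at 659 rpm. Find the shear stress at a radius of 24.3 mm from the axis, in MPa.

2.65 MPa

ω = 2π·659/60 = 69.01 rad/s, so T = P/ω = 28.9×745.7 / 69.01 = 312.3 N·m.
J = πd⁴/32 = π(0.0735)⁴/32 = 2.865×10^-6 m⁴.
Shear stress varies linearly with radius: τ = T·r/J = 312.3 × 0.0243 / 2.865×10^-6 = 2.649×10^6 Pa.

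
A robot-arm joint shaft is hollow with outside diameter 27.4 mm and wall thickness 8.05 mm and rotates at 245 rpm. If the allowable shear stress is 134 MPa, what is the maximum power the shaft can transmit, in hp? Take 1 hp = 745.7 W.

18.1 hp

J = π(d_o⁴ − d_i⁴)/32 = π(0.0274⁴ − 0.0113⁴)/32 = 5.373×10^-8 m⁴.
T_max = τ_allow·J/r = 1.34×10^8 × 5.373×10^-8 / 0.0137 = 525.6 N·m.
ω = 2π·245/60 = 25.66 rad/s, so P_max = T_max·ω = 1.348×10^4 W.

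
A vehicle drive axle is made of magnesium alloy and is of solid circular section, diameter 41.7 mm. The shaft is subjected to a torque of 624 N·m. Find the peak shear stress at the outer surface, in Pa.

J = πd⁴/32 = π(0.0417)⁴/32 = 2.969×10^-7 m⁴.
τ_max = T·r/J = 624.0 × 0.0209 / 2.969×10^-7 = 4.383×10^7 Pa.

4.38e7 Pa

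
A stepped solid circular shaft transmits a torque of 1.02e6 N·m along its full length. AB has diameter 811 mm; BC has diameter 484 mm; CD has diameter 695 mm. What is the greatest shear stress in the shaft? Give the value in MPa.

45.8 MPa

Under the same torque, τ_max = 16T/(πd³) is largest where d is smallest — segment BC (d = 484 mm).
τ_max = 16·1.020e6/(π·(0.484)³) = 4.582×10^7 Pa.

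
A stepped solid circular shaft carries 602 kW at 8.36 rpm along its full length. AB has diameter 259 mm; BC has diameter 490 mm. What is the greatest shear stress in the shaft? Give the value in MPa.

ω = 2π·8.36/60 = 0.8755 rad/s, so T = P/ω = 602×10³ / 0.8755 = 687600 N·m.
Under the same torque, τ_max = 16T/(πd³) is largest where d is smallest — segment AB (d = 259 mm).
τ_max = 16·687600/(π·(0.259)³) = 2.016×10^8 Pa.

202 MPa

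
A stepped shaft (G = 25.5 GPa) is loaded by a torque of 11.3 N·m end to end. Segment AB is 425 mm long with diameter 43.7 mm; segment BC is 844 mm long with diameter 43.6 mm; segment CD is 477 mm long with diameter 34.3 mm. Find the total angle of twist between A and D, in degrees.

0.180°

J_AB = π(0.0437)⁴/32 = 3.58×10^-7 m⁴; J_BC = π(0.0436)⁴/32 = 3.55×10^-7 m⁴; J_CD = π(0.0343)⁴/32 = 1.36×10^-7 m⁴.
θ = (T/G)·Σ L_i/J_i = (11.30/25.5×10⁹)·(0.425/3.58×10^-7 + 0.844/3.55×10^-7 + 0.477/1.36×10^-7) = 3.136×10^-3 rad.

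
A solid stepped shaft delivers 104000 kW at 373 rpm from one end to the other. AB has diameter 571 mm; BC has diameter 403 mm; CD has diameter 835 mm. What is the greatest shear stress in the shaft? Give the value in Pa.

ω = 2π·373/60 = 39.06 rad/s, so T = P/ω = 104000×10³ / 39.06 = 2.663e6 N·m.
Under the same torque, τ_max = 16T/(πd³) is largest where d is smallest — segment BC (d = 403 mm).
τ_max = 16·2.663e6/(π·(0.403)³) = 2.072×10^8 Pa.

2.07e8 Pa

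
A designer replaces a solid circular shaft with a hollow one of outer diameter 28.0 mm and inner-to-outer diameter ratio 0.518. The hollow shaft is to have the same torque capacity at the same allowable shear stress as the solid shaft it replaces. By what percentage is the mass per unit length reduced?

23.1 %

Equal τ_max and T ⇒ the solid shaft needs d_s³ = d_o³(1−k⁴), so d_s = 28.0·(1−0.518⁴)^(1/3) = 27.31 mm.
Area ratio A_h/A_s = d_o²(1−k²)/d_s² = (1−k²)/(1−k⁴)^(2/3) = 0.7690.
Mass saving = 1 − 0.7690 = 23.1 %.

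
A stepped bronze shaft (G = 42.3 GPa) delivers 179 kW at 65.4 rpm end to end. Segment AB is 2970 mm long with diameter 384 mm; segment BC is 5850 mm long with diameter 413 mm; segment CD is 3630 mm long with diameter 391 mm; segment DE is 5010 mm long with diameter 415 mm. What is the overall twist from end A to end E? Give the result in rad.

0.00417 rad

ω = 2π·65.4/60 = 6.849 rad/s, so T = P/ω = 179×10³ / 6.849 = 26140 N·m.
J_AB = π(0.384)⁴/32 = 2.13×10^-3 m⁴; J_BC = π(0.413)⁴/32 = 2.86×10^-3 m⁴; J_CD = π(0.391)⁴/32 = 2.29×10^-3 m⁴; J_DE = π(0.415)⁴/32 = 2.91×10^-3 m⁴.
θ = (T/G)·Σ L_i/J_i = (26140/42.3×10⁹)·(2.97/2.13×10^-3 + 5.85/2.86×10^-3 + 3.63/2.29×10^-3 + 5.01/2.91×10^-3) = 4.166×10^-3 rad.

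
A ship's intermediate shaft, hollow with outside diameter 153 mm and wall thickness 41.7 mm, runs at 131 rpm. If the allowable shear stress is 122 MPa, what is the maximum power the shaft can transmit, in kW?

1130 kW

J = π(d_o⁴ − d_i⁴)/32 = π(0.153⁴ − 0.0696⁴)/32 = 5.149×10^-5 m⁴.
T_max = τ_allow·J/r = 1.22×10^8 × 5.149×10^-5 / 0.0765 = 82120 N·m.
ω = 2π·131/60 = 13.72 rad/s, so P_max = T_max·ω = 1.127×10^6 W.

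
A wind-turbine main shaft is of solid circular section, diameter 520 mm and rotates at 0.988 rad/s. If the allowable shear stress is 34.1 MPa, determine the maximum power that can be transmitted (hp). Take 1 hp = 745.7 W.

J = πd⁴/32 = π(0.520)⁴/32 = 7.178×10^-3 m⁴.
T_max = τ_allow·J/r = 3.41×10^7 × 7.178×10^-3 / 0.260 = 941400 N·m.
ω = 0.988 rad/s, so P_max = T_max·ω = 9.301×10^5 W.

1250 hp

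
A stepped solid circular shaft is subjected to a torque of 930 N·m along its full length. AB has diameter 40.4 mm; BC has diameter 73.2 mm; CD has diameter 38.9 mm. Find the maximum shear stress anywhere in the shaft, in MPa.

80.5 MPa

Under the same torque, τ_max = 16T/(πd³) is largest where d is smallest — segment CD (d = 38.9 mm).
τ_max = 16·930.0/(π·(0.0389)³) = 8.046×10^7 Pa.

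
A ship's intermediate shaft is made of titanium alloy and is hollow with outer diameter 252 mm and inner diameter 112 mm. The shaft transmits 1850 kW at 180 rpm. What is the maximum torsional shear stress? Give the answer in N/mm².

32.5 N/mm²

ω = 2π·180/60 = 18.85 rad/s, so T = P/ω = 1850×10³ / 18.85 = 98150 N·m.
J = π(d_o⁴ − d_i⁴)/32 = π(0.252⁴ − 0.112⁴)/32 = 3.805×10^-4 m⁴.
τ_max = T·r/J = 98150 × 0.126 / 3.805×10^-4 = 3.250×10^7 Pa.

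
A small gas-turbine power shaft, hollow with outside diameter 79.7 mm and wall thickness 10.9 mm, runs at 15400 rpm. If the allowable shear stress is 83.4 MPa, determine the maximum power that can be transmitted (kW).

J = π(d_o⁴ − d_i⁴)/32 = π(0.0797⁴ − 0.0579⁴)/32 = 2.858×10^-6 m⁴.
T_max = τ_allow·J/r = 8.34×10^7 × 2.858×10^-6 / 0.0399 = 5981 N·m.
ω = 2π·15400/60 = 1613 rad/s, so P_max = T_max·ω = 9.646×10^6 W.

9650 kW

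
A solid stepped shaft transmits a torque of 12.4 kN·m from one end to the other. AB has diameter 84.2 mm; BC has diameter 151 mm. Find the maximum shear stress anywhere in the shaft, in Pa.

Under the same torque, τ_max = 16T/(πd³) is largest where d is smallest — segment AB (d = 84.2 mm).
τ_max = 16·12400/(π·(0.0842)³) = 1.058×10^8 Pa.

1.06e8 Pa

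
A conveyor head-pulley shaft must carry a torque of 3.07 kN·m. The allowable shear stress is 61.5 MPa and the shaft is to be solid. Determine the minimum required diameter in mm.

For a solid shaft τ_max = 16T/(πd³), so d = (16T/(π τ_allow))^(1/3) = (16·3070/(π·6.15×10^7))^(1/3) = 0.06335 m.

63.3 mm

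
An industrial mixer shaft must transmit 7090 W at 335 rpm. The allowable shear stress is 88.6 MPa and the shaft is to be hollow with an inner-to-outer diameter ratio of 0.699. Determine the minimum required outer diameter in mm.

24.8 mm

ω = 2π·335/60 = 35.08 rad/s, so T = P/ω = 7090 / 35.08 = 202.1 N·m.
For a hollow shaft with d_i/d_o = 0.699: τ_max = 16T/(π d_o³ (1−k⁴)), so d_o = [16T/(π τ_allow (1−k⁴))]^(1/3) = [16·202.1/(π·8.86×10^7·0.7613)]^(1/3) = 0.02480 m.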